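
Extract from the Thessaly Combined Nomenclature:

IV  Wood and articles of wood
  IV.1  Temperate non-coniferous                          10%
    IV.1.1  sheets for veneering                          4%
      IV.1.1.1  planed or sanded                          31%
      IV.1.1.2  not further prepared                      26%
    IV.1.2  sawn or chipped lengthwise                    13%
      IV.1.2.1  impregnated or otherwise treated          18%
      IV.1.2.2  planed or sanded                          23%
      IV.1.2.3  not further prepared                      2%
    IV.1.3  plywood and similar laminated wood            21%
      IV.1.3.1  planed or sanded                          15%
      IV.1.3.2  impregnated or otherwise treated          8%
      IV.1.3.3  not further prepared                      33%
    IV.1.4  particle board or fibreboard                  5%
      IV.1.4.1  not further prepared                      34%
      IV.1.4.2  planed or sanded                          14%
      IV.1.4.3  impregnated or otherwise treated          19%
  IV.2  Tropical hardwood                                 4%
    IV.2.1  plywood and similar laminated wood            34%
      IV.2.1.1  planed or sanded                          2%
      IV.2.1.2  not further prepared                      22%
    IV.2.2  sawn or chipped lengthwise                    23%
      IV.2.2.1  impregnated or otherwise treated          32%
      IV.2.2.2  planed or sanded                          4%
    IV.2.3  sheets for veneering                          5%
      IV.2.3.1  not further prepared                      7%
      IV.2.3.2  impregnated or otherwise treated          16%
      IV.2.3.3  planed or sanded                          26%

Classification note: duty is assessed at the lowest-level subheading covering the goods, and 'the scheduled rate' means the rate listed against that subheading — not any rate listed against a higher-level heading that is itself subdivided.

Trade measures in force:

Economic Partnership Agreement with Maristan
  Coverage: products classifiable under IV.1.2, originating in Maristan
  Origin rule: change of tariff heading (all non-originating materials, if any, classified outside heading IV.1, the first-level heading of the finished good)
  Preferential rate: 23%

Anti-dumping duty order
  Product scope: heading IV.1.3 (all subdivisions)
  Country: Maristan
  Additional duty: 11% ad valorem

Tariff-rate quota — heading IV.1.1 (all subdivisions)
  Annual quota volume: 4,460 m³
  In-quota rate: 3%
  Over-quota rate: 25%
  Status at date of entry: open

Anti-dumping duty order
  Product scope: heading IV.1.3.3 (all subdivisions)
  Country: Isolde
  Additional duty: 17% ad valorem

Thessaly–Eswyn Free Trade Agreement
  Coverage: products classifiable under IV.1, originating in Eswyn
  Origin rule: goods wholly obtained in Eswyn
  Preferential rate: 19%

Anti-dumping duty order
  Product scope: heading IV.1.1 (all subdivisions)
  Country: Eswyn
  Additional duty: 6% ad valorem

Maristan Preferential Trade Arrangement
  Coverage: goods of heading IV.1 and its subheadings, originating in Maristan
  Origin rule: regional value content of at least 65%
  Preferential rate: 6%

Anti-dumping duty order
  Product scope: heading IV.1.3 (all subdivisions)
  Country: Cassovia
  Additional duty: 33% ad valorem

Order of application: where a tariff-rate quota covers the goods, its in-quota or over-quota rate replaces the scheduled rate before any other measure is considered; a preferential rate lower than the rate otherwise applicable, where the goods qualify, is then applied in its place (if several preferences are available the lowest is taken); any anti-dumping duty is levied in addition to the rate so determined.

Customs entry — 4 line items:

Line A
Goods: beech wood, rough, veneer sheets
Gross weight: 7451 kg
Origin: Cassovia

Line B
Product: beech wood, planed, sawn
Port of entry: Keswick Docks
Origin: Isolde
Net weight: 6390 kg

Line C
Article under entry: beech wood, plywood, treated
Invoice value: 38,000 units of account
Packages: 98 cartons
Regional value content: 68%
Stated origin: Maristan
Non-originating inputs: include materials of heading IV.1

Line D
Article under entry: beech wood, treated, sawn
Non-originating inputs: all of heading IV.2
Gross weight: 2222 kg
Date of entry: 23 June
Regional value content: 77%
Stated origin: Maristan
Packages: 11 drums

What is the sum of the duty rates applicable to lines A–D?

Line A: beech → IV.1; veneer sheets → IV.1.1; rough → IV.1.1.2. Scheduled 26%. quota on IV.1.1 open → in-quota 3%. → 3%.
Line B: beech → IV.1; sawn → IV.1.2; planed → IV.1.2.2. Scheduled 23%. No special measure applies. → 23%.
Line C: beech → IV.1; plywood → IV.1.3; treated → IV.1.3.2. Scheduled 8%. Maristan agreement on IV.1.2: IV.1.3.2 not covered; Maristan agreement on IV.1: RVC ≥ 65% → 6% available; preferential 6%; anti-dumping (Maristan, IV.1.3): +11%; total 6% + 11% = 17%. → 17%.
Line D: beech → IV.1; sawn → IV.1.2; treated → IV.1.2.1. Scheduled 18%. Maristan agreement on IV.1.2: CTH met → 23% available; Maristan agreement on IV.1: RVC ≥ 65% → 6% available; preferential 6%. → 6%.
Sum: 3% + 23% + 17% + 6% = 49%.

49%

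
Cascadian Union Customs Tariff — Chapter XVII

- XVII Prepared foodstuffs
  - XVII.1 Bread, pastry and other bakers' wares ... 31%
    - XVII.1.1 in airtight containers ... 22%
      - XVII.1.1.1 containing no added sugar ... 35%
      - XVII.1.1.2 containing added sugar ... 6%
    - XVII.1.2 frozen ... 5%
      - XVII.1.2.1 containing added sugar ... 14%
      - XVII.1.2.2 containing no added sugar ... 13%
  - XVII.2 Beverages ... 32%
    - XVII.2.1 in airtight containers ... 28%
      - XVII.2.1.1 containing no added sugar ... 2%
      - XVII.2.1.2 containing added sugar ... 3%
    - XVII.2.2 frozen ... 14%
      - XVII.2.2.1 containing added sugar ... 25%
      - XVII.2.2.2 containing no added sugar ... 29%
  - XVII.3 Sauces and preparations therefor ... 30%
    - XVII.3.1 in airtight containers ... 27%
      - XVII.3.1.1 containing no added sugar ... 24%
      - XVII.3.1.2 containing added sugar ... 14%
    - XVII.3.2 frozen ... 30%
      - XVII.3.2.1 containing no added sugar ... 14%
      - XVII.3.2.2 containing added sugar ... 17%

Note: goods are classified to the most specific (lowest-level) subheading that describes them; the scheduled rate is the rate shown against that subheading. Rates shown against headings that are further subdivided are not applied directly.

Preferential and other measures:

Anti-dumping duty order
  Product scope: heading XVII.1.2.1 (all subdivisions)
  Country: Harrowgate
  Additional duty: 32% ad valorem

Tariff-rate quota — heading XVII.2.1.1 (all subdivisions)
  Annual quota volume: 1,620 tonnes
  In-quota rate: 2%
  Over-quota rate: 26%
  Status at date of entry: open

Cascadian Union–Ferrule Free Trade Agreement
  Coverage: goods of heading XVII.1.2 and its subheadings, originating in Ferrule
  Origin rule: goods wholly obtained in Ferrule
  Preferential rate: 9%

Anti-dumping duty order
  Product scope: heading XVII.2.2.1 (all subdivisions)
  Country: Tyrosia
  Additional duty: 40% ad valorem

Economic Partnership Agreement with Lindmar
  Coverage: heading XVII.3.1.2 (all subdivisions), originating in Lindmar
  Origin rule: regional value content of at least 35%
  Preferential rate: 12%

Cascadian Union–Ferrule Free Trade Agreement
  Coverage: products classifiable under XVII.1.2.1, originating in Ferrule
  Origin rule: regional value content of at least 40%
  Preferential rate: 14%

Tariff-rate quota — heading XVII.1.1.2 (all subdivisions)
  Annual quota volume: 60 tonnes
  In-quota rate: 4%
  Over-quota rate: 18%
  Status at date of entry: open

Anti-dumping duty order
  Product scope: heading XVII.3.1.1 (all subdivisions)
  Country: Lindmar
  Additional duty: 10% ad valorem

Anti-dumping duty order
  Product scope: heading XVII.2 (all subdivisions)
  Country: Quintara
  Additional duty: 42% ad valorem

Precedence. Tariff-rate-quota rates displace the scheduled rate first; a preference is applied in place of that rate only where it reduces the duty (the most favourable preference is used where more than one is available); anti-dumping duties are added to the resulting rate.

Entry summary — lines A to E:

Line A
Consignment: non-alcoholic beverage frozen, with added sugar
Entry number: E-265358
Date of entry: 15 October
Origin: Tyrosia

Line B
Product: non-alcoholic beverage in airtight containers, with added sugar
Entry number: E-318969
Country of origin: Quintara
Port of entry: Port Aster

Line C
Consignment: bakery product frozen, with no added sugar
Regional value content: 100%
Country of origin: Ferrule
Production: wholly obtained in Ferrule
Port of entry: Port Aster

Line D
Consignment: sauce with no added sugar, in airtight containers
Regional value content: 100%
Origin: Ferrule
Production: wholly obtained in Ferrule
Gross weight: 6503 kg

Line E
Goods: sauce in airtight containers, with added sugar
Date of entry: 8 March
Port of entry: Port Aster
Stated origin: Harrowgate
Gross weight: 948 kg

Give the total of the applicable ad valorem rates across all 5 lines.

Line A: non-alcoholic beverage → XVII.2; frozen → XVII.2.2; with added sugar → XVII.2.2.1. Scheduled 25%. anti-dumping (Tyrosia, XVII.2.2.1): +40%; total 25% + 40% = 65%. → 65%.
Line B: non-alcoholic beverage → XVII.2; in airtight containers → XVII.2.1; with added sugar → XVII.2.1.2. Scheduled 3%. anti-dumping (Quintara, XVII.2): +42%; total 3% + 42% = 45%. → 45%.
Line C: bakery product → XVII.1; frozen → XVII.1.2; with no added sugar → XVII.1.2.2. Scheduled 13%. Ferrule agreement on XVII.1.2: wholly obtained → 9% available; Ferrule agreement on XVII.1.2.1: XVII.1.2.2 not covered; preferential 9%. → 9%.
Line D: sauce → XVII.3; in airtight containers → XVII.3.1; with no added sugar → XVII.3.1.1. Scheduled 24%. Ferrule agreement on XVII.1.2: XVII.3.1.1 not covered; Ferrule agreement on XVII.1.2.1: XVII.3.1.1 not covered. → 24%.
Line E: sauce → XVII.3; in airtight containers → XVII.3.1; with added sugar → XVII.3.1.2. Scheduled 14%. No special measure applies. → 14%.
Sum: 65% + 45% + 9% + 24% + 14% = 157%.

157%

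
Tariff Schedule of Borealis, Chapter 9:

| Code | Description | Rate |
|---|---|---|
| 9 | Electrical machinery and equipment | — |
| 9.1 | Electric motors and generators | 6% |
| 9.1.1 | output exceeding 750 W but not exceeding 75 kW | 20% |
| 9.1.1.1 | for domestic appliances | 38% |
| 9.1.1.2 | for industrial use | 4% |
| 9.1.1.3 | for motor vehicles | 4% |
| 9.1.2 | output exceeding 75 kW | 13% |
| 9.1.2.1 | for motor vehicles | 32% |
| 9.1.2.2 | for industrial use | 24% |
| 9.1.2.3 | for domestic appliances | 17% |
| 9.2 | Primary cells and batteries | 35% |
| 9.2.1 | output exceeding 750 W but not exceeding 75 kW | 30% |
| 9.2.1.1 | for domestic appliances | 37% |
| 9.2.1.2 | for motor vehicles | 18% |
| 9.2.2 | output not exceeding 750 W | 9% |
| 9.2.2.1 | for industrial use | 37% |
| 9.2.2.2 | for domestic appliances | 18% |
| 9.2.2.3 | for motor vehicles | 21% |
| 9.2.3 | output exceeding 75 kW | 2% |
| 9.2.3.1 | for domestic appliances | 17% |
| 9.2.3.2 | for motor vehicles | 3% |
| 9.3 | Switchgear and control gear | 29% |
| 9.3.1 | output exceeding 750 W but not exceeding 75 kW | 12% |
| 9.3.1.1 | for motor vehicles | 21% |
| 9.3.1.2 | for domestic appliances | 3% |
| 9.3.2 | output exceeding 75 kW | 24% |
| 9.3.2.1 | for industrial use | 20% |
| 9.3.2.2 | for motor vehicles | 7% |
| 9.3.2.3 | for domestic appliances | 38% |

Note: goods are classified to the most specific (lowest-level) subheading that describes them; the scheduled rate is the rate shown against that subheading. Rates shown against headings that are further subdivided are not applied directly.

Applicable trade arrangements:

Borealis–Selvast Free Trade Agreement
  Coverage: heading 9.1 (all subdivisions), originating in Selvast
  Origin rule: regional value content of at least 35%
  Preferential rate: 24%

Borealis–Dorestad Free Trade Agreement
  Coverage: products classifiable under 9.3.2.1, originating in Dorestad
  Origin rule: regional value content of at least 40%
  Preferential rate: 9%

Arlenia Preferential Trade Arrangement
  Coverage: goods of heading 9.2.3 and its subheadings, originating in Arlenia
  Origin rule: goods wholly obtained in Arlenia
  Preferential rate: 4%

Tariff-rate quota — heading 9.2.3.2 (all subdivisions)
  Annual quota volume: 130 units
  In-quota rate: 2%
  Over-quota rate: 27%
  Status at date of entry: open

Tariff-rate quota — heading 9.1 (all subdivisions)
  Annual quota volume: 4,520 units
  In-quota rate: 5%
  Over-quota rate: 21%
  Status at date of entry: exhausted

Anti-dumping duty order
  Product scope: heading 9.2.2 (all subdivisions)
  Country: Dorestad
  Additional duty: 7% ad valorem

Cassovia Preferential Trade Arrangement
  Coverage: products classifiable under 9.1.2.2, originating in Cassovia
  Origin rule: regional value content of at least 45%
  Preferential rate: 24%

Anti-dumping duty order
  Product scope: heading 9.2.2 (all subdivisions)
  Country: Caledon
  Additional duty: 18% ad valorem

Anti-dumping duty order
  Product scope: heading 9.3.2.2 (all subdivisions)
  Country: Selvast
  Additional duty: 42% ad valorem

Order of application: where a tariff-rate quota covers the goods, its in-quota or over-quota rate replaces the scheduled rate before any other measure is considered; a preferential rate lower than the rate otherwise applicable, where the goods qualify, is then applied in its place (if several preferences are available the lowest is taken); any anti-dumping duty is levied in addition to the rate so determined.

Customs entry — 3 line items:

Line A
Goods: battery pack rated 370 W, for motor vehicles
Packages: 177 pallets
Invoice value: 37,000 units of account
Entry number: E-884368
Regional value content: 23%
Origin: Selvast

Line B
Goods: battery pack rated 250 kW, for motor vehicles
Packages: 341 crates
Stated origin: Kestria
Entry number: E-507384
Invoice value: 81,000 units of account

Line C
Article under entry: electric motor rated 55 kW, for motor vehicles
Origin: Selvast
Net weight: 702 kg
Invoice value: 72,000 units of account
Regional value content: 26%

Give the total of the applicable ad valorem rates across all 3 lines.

Line A: battery pack → 9.2; rated 370 W → 9.2.2; for motor vehicles → 9.2.2.3. Scheduled 21%. Selvast agreement on 9.1: 9.2.2.3 not covered. → 21%.
Line B: battery pack → 9.2; rated 250 kW → 9.2.3; for motor vehicles → 9.2.3.2. Scheduled 3%. quota on 9.2.3.2 open → in-quota 2%. → 2%.
Line C: electric motor → 9.1; rated 55 kW → 9.1.1; for motor vehicles → 9.1.1.3. Scheduled 4%. quota on 9.1 exhausted → over-quota 21%; Selvast agreement on 9.1: RVC < 35%. → 21%.
Sum: 21% + 2% + 21% = 44%.

44%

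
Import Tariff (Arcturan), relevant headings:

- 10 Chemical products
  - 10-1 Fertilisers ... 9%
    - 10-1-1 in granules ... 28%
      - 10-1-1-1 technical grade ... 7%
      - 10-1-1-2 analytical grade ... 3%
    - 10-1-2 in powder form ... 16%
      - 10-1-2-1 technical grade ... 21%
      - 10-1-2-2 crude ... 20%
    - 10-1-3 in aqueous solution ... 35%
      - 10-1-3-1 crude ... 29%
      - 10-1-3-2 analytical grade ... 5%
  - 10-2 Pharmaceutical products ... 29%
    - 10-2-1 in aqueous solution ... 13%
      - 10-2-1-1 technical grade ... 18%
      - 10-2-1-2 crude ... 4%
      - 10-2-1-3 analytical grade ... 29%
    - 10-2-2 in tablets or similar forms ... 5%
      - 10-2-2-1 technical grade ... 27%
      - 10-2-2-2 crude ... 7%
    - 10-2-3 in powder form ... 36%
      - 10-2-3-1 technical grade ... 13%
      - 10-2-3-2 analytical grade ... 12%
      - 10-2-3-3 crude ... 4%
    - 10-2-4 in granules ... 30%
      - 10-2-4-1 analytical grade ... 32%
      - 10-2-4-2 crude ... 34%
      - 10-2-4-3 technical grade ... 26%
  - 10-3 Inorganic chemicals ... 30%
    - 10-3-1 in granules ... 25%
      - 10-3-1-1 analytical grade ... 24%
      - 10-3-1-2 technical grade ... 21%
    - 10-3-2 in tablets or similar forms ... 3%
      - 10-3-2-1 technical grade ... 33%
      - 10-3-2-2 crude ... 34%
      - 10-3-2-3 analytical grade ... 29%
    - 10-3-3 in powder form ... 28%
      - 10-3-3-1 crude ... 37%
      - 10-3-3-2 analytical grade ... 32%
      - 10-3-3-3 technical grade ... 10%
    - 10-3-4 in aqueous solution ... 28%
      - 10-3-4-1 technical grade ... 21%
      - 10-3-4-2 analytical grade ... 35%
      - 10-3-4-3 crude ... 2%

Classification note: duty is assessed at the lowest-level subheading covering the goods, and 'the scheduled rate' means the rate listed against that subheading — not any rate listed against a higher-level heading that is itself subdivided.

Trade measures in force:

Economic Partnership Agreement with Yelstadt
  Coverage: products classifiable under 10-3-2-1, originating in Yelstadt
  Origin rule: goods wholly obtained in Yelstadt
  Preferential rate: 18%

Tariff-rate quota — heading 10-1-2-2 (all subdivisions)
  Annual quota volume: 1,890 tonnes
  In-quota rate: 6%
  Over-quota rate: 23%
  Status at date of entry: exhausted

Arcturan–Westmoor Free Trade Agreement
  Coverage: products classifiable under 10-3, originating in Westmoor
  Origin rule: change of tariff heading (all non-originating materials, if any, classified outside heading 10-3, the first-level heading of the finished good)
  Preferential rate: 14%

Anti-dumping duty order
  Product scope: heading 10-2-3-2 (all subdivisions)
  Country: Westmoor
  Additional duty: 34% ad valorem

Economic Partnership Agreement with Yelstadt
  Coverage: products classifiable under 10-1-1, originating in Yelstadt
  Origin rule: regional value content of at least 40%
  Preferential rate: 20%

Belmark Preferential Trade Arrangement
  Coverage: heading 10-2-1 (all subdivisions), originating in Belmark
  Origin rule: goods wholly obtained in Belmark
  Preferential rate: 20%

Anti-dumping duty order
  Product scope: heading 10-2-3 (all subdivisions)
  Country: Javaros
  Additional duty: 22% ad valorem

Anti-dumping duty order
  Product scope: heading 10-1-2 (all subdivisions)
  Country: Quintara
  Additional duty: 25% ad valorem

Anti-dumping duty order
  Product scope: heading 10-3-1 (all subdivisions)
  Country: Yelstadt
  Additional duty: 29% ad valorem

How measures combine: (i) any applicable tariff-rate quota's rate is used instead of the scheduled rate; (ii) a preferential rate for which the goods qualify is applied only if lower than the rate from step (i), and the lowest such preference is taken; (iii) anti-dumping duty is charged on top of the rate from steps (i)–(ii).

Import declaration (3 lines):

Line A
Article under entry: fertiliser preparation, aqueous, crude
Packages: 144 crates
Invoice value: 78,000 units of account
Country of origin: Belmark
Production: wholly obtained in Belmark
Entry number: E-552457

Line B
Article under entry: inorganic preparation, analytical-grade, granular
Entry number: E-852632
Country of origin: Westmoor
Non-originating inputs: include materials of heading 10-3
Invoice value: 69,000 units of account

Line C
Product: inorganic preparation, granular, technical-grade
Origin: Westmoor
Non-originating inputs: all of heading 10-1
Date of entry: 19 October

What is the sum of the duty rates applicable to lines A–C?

Line A: fertiliser → 10-1; aqueous → 10-1-3; crude → 10-1-3-1. Scheduled 29%. Belmark agreement on 10-2-1: 10-1-3-1 not covered. → 29%.
Line B: inorganic → 10-3; granular → 10-3-1; analytical-grade → 10-3-1-1. Scheduled 24%. Westmoor agreement on 10-3: CTH not met. → 24%.
Line C: inorganic → 10-3; granular → 10-3-1; technical-grade → 10-3-1-2. Scheduled 21%. Westmoor agreement on 10-3: CTH met → 14% available; preferential 14%. → 14%.
Sum: 29% + 24% + 14% = 67%.

67%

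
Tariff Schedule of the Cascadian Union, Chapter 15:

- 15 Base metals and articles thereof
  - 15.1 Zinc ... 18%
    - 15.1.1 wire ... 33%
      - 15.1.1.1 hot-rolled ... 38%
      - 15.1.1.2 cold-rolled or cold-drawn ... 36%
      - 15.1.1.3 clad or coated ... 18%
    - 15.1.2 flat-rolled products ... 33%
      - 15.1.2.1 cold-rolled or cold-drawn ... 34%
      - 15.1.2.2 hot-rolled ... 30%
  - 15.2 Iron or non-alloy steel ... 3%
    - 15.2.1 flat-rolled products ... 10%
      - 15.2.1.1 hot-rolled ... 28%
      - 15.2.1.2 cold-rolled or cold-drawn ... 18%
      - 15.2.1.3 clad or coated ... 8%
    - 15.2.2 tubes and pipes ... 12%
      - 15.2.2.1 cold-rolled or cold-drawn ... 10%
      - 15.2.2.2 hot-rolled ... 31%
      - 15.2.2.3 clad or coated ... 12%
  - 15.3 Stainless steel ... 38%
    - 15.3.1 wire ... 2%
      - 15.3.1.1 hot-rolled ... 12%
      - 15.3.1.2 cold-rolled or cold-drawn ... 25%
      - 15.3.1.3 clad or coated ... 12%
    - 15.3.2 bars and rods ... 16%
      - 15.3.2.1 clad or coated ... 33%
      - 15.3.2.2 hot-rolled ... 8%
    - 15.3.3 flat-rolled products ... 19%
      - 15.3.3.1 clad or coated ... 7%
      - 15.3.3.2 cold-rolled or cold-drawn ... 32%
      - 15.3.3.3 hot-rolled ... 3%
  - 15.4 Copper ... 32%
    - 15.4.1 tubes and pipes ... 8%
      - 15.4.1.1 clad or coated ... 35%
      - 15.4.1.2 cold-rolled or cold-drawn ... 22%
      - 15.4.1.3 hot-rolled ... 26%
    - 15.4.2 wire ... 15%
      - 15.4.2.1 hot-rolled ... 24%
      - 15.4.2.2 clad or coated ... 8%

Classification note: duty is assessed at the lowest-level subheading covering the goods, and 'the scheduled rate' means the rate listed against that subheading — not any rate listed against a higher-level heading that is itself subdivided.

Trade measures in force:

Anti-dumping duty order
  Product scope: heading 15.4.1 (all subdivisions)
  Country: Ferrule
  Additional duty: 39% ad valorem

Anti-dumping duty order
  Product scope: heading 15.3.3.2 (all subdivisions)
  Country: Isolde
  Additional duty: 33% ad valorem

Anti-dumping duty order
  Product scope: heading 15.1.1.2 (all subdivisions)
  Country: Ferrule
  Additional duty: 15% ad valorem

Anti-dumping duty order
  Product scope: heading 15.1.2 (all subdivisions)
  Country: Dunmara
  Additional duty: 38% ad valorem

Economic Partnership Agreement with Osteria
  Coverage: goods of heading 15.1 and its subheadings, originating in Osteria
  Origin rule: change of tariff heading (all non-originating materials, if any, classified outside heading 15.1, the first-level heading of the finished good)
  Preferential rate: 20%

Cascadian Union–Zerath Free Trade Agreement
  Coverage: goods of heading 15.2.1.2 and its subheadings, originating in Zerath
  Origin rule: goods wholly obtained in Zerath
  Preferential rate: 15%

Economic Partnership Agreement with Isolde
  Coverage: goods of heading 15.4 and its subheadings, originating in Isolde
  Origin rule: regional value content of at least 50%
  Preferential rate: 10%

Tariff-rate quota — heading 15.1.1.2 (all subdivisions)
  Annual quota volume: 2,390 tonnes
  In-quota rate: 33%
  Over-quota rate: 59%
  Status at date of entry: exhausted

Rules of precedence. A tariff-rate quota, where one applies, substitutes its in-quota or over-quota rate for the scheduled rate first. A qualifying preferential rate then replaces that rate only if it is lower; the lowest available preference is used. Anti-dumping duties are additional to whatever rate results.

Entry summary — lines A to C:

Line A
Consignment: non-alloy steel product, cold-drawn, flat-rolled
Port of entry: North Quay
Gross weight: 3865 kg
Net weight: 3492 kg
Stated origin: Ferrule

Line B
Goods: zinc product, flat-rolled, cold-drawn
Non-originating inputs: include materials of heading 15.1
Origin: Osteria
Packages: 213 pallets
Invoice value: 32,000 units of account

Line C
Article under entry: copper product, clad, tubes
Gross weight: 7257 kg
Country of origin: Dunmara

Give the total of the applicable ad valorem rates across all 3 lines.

Line A: non-alloy steel → 15.2; flat-rolled → 15.2.1; cold-drawn → 15.2.1.2. Scheduled 18%. No special measure applies. → 18%.
Line B: zinc → 15.1; flat-rolled → 15.1.2; cold-drawn → 15.1.2.1. Scheduled 34%. Osteria agreement on 15.1: CTH not met. → 34%.
Line C: copper → 15.4; tubes → 15.4.1; clad → 15.4.1.1. Scheduled 35%. No special measure applies. → 35%.
Sum: 18% + 34% + 35% = 87%.

87%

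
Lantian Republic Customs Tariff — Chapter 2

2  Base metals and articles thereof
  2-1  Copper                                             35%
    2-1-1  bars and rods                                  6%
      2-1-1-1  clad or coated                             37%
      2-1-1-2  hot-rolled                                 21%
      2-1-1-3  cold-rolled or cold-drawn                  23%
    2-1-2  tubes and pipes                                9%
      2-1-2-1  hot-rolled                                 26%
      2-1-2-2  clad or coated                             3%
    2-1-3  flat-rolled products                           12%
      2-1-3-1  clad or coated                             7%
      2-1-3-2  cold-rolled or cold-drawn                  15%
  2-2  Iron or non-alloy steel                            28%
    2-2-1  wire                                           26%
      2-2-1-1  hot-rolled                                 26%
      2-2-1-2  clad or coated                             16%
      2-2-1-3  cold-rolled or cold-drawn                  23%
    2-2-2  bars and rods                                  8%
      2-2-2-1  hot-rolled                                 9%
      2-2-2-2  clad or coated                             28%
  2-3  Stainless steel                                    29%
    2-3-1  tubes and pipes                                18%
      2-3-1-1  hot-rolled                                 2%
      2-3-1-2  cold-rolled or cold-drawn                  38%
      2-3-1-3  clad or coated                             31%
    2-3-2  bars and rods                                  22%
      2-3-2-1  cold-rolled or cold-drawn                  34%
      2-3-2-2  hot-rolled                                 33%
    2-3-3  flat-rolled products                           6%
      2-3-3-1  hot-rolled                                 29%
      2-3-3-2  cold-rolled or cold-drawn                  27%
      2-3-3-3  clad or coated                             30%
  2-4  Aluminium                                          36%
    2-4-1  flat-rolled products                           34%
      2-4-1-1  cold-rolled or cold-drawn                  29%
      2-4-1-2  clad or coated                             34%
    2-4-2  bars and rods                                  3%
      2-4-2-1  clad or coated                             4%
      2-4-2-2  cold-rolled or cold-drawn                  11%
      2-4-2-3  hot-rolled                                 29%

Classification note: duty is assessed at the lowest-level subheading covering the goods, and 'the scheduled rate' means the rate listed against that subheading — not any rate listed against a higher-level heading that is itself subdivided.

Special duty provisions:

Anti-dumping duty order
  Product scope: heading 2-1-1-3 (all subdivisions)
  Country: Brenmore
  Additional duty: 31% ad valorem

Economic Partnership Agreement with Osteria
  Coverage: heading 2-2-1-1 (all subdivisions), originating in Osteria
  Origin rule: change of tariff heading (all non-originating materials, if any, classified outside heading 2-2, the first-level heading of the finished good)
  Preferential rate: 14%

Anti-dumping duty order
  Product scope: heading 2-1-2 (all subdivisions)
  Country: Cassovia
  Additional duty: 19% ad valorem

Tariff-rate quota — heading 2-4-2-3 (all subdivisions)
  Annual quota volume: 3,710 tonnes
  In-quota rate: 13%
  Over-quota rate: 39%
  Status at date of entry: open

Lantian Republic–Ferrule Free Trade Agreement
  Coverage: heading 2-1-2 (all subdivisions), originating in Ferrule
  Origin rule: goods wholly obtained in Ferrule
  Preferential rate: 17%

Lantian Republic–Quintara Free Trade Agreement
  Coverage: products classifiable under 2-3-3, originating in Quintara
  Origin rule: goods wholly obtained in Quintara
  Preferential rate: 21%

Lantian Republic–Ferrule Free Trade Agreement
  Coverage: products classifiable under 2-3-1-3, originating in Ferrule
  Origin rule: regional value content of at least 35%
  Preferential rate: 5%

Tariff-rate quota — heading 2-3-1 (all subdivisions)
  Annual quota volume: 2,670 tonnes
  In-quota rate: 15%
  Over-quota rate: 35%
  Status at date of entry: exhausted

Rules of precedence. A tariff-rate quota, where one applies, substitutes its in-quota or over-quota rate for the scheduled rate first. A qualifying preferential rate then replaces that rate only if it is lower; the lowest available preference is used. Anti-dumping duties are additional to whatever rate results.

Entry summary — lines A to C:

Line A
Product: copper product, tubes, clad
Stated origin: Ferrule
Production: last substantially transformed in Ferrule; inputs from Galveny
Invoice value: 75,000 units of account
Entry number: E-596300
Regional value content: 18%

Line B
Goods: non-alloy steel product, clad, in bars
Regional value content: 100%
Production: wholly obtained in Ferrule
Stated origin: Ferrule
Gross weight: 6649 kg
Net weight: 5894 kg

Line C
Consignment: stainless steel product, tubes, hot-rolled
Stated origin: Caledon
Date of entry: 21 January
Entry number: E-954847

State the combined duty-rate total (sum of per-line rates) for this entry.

Line A: copper → 2-1; tubes → 2-1-2; clad → 2-1-2-2. Scheduled 3%. Ferrule agreement on 2-1-2: not wholly obtained; Ferrule agreement on 2-3-1-3: 2-1-2-2 not covered. → 3%.
Line B: non-alloy steel → 2-2; in bars → 2-2-2; clad → 2-2-2-2. Scheduled 28%. Ferrule agreement on 2-1-2: 2-2-2-2 not covered; Ferrule agreement on 2-3-1-3: 2-2-2-2 not covered. → 28%.
Line C: stainless steel → 2-3; tubes → 2-3-1; hot-rolled → 2-3-1-1. Scheduled 2%. quota on 2-3-1 exhausted → over-quota 35%. → 35%.
Sum: 3% + 28% + 35% = 66%.

66%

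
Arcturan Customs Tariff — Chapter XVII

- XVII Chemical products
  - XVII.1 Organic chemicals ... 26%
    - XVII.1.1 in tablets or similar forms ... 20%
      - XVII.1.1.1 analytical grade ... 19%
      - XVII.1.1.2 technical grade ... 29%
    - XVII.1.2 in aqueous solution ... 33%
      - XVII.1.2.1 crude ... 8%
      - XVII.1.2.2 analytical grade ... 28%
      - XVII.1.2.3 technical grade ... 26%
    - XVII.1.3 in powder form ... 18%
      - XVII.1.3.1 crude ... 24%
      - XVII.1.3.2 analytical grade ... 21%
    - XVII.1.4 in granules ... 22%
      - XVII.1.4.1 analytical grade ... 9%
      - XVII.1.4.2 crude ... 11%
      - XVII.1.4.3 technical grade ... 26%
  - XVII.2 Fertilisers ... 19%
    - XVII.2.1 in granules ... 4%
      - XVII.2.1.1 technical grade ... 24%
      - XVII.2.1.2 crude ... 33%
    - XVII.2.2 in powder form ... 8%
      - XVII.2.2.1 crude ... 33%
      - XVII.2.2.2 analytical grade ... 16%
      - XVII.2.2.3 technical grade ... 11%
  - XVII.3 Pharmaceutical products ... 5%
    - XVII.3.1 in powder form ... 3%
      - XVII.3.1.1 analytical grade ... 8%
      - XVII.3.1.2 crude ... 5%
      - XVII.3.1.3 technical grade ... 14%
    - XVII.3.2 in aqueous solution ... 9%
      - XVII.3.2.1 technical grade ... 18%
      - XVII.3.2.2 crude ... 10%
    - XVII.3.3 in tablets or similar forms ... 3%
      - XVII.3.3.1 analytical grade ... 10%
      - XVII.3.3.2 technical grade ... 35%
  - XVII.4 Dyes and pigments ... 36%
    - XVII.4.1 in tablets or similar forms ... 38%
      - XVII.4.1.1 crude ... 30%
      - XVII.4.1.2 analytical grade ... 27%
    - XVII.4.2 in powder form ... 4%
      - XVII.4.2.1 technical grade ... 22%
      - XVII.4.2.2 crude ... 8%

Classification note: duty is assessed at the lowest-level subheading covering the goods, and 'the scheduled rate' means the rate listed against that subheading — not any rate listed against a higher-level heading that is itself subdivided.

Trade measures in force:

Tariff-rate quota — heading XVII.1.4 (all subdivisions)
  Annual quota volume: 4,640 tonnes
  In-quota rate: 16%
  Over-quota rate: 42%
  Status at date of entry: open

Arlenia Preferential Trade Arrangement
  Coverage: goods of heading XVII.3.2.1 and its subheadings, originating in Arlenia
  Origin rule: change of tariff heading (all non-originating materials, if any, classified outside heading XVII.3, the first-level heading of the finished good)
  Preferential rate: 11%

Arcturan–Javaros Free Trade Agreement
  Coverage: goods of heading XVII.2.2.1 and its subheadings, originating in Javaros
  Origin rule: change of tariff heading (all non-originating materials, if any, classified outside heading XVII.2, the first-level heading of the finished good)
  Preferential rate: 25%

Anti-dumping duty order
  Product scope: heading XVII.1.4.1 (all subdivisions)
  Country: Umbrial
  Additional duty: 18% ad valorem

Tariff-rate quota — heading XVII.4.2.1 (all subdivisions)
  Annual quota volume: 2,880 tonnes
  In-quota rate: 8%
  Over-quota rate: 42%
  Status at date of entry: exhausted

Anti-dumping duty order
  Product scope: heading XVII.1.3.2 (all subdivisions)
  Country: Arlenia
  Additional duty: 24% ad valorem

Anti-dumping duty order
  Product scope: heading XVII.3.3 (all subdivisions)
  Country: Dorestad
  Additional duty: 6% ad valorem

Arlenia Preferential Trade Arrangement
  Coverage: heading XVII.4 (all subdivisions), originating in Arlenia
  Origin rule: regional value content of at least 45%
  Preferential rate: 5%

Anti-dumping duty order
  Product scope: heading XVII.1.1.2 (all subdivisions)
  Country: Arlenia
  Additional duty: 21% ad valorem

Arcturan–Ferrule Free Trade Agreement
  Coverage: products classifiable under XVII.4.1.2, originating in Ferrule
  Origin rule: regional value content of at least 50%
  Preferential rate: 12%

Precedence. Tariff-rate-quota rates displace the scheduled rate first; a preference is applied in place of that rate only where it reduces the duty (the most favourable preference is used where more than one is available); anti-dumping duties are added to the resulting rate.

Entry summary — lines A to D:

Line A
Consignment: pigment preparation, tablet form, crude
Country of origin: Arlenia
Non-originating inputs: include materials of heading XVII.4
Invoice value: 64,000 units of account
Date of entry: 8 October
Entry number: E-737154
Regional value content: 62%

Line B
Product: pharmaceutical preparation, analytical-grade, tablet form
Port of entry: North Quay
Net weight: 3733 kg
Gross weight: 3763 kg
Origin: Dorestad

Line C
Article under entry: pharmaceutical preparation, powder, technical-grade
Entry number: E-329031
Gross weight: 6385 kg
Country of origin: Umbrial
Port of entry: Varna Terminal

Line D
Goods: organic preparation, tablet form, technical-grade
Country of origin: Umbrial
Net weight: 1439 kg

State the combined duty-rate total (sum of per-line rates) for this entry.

Line A: pigment → XVII.4; tablet form → XVII.4.1; crude → XVII.4.1.1. Scheduled 30%. Arlenia agreement on XVII.3.2.1: XVII.4.1.1 not covered; Arlenia agreement on XVII.4: RVC ≥ 45% → 5% available; preferential 5%. → 5%.
Line B: pharmaceutical → XVII.3; tablet form → XVII.3.3; analytical-grade → XVII.3.3.1. Scheduled 10%. anti-dumping (Dorestad, XVII.3.3): +6%; total 10% + 6% = 16%. → 16%.
Line C: pharmaceutical → XVII.3; powder → XVII.3.1; technical-grade → XVII.3.1.3. Scheduled 14%. No special measure applies. → 14%.
Line D: organic → XVII.1; tablet form → XVII.1.1; technical-grade → XVII.1.1.2. Scheduled 29%. No special measure applies. → 29%.
Sum: 5% + 16% + 14% + 29% = 64%.

64%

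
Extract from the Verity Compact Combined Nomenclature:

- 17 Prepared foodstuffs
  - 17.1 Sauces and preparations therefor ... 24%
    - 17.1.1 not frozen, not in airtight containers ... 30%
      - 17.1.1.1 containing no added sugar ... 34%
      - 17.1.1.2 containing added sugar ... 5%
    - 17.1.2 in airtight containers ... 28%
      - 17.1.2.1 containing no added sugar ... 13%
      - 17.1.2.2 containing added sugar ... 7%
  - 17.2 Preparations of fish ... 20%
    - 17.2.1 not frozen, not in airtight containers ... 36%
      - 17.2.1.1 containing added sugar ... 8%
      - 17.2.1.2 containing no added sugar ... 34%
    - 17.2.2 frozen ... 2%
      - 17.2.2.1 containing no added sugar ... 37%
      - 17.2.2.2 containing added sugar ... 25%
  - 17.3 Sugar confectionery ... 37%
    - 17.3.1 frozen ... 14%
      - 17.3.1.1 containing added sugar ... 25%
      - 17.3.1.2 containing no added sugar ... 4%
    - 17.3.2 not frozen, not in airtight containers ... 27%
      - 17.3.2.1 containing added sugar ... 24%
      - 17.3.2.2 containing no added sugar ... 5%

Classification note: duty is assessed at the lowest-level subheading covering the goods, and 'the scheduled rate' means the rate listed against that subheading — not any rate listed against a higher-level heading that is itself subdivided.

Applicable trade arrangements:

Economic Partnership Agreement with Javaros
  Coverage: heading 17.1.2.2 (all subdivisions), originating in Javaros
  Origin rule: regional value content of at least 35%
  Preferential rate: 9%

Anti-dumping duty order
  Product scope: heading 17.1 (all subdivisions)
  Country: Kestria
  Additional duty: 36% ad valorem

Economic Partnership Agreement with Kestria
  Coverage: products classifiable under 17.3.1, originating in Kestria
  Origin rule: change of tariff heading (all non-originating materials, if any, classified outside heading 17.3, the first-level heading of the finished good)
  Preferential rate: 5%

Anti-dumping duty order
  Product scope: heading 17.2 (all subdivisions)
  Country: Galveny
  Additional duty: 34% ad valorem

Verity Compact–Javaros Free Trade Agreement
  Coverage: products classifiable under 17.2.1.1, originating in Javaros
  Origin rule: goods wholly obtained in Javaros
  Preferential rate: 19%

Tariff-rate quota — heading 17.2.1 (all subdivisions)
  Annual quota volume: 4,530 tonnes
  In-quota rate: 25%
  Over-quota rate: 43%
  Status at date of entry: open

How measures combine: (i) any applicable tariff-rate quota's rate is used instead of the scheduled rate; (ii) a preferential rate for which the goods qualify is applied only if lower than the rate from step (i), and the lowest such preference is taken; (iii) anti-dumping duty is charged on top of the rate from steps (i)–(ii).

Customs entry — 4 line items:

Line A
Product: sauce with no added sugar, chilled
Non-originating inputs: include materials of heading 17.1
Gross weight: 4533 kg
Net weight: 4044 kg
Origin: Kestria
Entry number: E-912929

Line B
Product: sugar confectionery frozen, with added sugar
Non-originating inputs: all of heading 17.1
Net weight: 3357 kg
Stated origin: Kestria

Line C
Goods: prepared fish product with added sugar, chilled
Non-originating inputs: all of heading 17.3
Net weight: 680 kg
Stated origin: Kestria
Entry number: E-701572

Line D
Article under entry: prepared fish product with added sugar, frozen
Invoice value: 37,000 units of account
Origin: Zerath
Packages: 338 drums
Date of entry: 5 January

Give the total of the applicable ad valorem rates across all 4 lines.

Line A: sauce → 17.1; chilled → 17.1.1; with no added sugar → 17.1.1.1. Scheduled 34%. Kestria agreement on 17.3.1: 17.1.1.1 not covered; anti-dumping (Kestria, 17.1): +36%; total 34% + 36% = 70%. → 70%.
Line B: sugar confectionery → 17.3; frozen → 17.3.1; with added sugar → 17.3.1.1. Scheduled 25%. Kestria agreement on 17.3.1: CTH met → 5% available; preferential 5%. → 5%.
Line C: prepared fish product → 17.2; chilled → 17.2.1; with added sugar → 17.2.1.1. Scheduled 8%. quota on 17.2.1 open → in-quota 25%; Kestria agreement on 17.3.1: 17.2.1.1 not covered. → 25%.
Line D: prepared fish product → 17.2; frozen → 17.2.2; with added sugar → 17.2.2.2. Scheduled 25%. No special measure applies. → 25%.
Sum: 70% + 5% + 25% + 25% = 125%.

125%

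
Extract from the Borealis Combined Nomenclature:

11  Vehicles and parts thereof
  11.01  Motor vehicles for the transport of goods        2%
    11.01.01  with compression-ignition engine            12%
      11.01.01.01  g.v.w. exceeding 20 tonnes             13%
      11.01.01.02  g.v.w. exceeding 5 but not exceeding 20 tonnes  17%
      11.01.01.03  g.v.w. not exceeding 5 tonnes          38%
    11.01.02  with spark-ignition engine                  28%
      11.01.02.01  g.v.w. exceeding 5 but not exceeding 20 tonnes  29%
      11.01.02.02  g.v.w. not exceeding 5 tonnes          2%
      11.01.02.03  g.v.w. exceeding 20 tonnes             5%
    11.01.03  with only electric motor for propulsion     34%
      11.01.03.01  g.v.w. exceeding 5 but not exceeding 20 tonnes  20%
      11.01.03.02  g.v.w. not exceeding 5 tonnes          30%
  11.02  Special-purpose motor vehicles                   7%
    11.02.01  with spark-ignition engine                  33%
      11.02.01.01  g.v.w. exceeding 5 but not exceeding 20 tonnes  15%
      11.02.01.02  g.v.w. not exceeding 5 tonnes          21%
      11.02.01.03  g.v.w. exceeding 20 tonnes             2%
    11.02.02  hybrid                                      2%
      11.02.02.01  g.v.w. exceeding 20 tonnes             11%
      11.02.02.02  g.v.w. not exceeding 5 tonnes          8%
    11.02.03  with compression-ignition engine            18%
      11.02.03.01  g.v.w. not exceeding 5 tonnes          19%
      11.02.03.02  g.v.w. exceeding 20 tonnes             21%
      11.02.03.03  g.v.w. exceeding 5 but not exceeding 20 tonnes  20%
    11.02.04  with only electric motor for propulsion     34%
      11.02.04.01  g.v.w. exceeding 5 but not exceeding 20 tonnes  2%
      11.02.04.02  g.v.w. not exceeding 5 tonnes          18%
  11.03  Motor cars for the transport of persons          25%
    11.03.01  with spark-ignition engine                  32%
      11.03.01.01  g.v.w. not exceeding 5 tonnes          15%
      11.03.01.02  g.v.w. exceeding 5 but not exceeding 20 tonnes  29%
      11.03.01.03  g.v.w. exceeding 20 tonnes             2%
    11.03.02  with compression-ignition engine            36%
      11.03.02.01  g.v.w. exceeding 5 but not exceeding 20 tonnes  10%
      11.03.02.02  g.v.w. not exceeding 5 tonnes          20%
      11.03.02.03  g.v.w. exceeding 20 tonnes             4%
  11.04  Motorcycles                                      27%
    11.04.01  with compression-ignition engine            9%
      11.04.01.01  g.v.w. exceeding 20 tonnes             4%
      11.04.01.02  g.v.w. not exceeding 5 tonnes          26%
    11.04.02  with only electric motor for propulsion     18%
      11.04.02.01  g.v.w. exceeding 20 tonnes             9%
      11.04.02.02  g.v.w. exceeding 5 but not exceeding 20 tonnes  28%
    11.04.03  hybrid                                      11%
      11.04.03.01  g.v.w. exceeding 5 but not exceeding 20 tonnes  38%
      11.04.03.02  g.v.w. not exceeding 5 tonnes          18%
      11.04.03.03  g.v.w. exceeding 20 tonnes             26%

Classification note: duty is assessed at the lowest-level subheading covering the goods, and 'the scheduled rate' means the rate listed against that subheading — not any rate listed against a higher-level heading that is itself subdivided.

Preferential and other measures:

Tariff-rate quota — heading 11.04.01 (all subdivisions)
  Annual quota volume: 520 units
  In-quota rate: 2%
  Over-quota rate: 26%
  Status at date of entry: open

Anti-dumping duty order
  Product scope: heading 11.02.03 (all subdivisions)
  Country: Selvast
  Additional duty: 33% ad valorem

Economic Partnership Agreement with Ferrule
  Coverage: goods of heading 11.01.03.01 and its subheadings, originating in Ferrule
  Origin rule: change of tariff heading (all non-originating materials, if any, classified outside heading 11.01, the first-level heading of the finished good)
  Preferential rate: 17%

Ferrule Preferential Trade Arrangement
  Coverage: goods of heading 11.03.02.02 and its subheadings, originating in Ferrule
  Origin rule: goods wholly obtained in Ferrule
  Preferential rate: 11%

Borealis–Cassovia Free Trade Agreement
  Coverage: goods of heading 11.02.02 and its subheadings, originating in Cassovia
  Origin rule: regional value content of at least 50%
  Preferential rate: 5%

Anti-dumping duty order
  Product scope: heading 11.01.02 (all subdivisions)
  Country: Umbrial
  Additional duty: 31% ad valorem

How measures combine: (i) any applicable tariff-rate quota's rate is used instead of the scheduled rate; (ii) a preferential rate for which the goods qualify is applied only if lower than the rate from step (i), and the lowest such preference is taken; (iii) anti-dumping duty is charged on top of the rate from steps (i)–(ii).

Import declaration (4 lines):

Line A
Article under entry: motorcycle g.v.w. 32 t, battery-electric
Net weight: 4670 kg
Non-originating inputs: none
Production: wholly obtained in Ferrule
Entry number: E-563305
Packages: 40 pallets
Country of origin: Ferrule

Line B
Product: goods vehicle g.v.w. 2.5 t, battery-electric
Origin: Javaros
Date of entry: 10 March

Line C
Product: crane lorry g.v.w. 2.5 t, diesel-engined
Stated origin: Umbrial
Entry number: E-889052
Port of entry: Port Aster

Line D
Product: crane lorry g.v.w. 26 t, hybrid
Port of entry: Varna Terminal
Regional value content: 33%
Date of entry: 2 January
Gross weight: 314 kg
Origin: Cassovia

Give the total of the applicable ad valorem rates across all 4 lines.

Line A: motorcycle → 11.04; battery-electric → 11.04.02; g.v.w. 32 t → 11.04.02.01. Scheduled 9%. Ferrule agreement on 11.01.03.01: 11.04.02.01 not covered; Ferrule agreement on 11.03.02.02: 11.04.02.01 not covered. → 9%.
Line B: goods vehicle → 11.01; battery-electric → 11.01.03; g.v.w. 2.5 t → 11.01.03.02. Scheduled 30%. No special measure applies. → 30%.
Line C: crane lorry → 11.02; diesel-engined → 11.02.03; g.v.w. 2.5 t → 11.02.03.01. Scheduled 19%. No special measure applies. → 19%.
Line D: crane lorry → 11.02; hybrid → 11.02.02; g.v.w. 26 t → 11.02.02.01. Scheduled 11%. Cassovia agreement on 11.02.02: RVC < 50%. → 11%.
Sum: 9% + 30% + 19% + 11% = 69%.

69%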